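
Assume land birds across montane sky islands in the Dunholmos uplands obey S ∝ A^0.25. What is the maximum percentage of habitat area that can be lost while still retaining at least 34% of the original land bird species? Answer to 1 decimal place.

Need (A_new/A_old)^0.25 = 0.34, so A_new/A_old = 0.34^(1/0.25) = 0.34^4
ln(A_new/A_old) = ln 0.34 / 0.25 = -1.0788 / 0.25 = -4.3152
A_new/A_old = e^-4.3152 ≈ 0.01336
Fraction that can be lost = 1 − 0.01336 = 0.9866

98.7%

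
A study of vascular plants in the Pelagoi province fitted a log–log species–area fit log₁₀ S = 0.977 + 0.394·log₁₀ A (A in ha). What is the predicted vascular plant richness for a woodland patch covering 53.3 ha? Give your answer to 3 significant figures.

S = 9.484 × 53.3^0.394
ln S = ln 9.484 + 0.394 × ln 53.3 = 2.2496 + 0.394 × 3.9759 = 3.8161
S = e^3.8161 ≈ 45.43

45.4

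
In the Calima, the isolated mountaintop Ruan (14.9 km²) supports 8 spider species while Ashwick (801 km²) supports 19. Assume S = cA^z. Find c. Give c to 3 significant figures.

4.45

z = ln(S₂/S₁) / ln(A₂/A₁) = ln(19/8) / ln(801/14.9) = 0.8650 / 3.9845 = 0.2171
c = S₁ / A₁^z = 8 / 14.9^0.2171 = 8 / 1.798 = 4.45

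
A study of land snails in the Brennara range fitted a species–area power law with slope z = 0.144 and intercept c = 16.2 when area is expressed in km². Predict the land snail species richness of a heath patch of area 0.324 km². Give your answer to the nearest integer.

S = 16.2 × 0.324^0.144 = 16.2 × 0.8502 ≈ 13.77

14 species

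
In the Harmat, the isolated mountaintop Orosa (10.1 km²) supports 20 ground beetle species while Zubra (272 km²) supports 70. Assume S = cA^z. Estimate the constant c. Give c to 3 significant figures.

z = ln(S₂/S₁) / ln(A₂/A₁) = ln(70/20) / ln(272/10.1) = 1.2528 / 3.2933 = 0.3804
c = S₁ / A₁^z = 20 / 10.1^0.3804 = 20 / 2.41 = 8.298

8.30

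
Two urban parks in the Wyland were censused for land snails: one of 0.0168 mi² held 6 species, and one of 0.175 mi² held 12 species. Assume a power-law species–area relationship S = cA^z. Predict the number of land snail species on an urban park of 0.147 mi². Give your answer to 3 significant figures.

11.4

z = ln(12/6) / ln(0.175/0.0168) = 0.6931 / 2.3434 = 0.2958
c = 6 / 0.0168^0.2958 = 6 / 0.2986 = 20.09
S₃ = 20.09 × 0.147^0.2958 = 20.09 × 0.5672 ≈ 11.4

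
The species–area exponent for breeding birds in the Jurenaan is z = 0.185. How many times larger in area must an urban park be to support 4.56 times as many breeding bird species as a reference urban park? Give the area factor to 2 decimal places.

(A₂/A₁)^0.185 = 4.56, so A₂/A₁ = 4.56^(1/0.185) = 4.56^5.405
ln(A₂/A₁) = ln 4.56 / 0.185 = 1.5173 / 0.185 = 8.2017
A₂/A₁ = e^8.2017 ≈ 3647

3647.31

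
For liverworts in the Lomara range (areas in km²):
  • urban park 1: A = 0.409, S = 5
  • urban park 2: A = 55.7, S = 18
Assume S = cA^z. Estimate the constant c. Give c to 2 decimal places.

z = ln(S₂/S₁) / ln(A₂/A₁) = ln(18/5) / ln(55.7/0.409) = 1.2809 / 4.9140 = 0.2607
c = S₁ / A₁^z = 5 / 0.409^0.2607 = 5 / 0.7921 = 6.312

6.31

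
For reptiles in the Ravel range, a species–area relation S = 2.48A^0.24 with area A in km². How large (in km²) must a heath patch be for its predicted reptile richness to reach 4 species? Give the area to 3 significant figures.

4 = 2.48 × A^0.24  ⇒  A^0.24 = 4/2.48 = 1.613
ln A = ln(1.613) / 0.24 = 0.4780 / 0.24 = 1.9918
A = e^1.9918 ≈ 7.329 km²

7.33 km²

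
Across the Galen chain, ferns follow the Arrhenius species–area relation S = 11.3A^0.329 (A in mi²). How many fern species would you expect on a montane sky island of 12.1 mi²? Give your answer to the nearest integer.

S = 11.3 × 12.1^0.329
ln S = ln 11.3 + 0.329 × ln 12.1 = 2.4248 + 0.329 × 2.4932 = 3.2451
S = e^3.2451 ≈ 25.66

26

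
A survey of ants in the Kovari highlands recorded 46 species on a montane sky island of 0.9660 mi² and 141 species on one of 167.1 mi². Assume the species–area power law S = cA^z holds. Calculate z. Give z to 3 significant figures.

0.217

Taking logs: ln S = ln c + z ln A, so z = (ln S₂ − ln S₁)/(ln A₂ − ln A₁).
z = ln(141/46) / ln(167.1/0.966) = ln(3.065) / ln(173) = 1.1201 / 5.1532 = 0.2174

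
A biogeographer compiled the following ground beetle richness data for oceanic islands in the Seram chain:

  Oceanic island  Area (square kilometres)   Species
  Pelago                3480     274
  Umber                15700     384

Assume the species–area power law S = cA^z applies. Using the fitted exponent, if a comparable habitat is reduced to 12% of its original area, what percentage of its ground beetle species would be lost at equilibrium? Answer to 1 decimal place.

z = ln(384/274) / ln(15700/3480) = 0.3375 / 1.5066 = 0.2240
S_new/S_old = (A_new/A_old)^z = 0.12^0.2240 = exp(0.2240 × -2.1203) = 0.6219
Fraction lost = 1 − 0.6219 = 0.3781

37.8%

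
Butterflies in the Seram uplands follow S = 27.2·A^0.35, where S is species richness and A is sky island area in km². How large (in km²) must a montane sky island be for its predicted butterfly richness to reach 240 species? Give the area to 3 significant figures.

503 km²

240 = 27.2 × A^0.35  ⇒  A^0.35 = 240/27.2 = 8.824
ln A = ln(8.824) / 0.35 = 2.1774 / 0.35 = 6.2212
A = e^6.2212 ≈ 503.3 km²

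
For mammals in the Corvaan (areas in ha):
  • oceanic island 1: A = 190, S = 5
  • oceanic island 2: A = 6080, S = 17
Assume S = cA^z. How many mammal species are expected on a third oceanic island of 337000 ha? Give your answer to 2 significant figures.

z = ln(17/5) / ln(6080/190) = 1.2238 / 3.4657 = 0.3531
c = 5 / 190^0.3531 = 5 / 6.377 = 0.784
S₃ = 0.784 × 337000^0.3531 = 0.784 × 89.5 ≈ 70.17

70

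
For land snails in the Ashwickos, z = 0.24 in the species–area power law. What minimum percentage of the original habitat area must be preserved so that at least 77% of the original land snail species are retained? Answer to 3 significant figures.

33.7%

Need (A_new/A_old)^0.24 = 0.77, so A_new/A_old = 0.77^(1/0.24) = 0.77^4.167
ln(A_new/A_old) = ln 0.77 / 0.24 = -0.2614 / 0.24 = -1.0890
A_new/A_old = e^-1.0890 ≈ 0.3365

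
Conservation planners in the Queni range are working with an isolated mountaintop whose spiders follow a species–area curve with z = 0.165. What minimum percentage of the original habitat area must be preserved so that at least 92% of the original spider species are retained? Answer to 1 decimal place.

Need (A_new/A_old)^0.165 = 0.92, so A_new/A_old = 0.92^(1/0.165) = 0.92^6.061
ln(A_new/A_old) = ln 0.92 / 0.165 = -0.0834 / 0.165 = -0.5053
A_new/A_old = e^-0.5053 ≈ 0.6033

60.3%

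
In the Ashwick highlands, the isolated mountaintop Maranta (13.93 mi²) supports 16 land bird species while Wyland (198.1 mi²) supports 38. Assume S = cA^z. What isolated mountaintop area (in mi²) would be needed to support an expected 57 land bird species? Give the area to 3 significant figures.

688 mi²

z = ln(38/16) / ln(198.1/13.93) = 0.8650 / 2.6547 = 0.3258
c = 16 / 13.93^0.3258 = 16 / 2.359 = 6.782
A = (57/6.782)^(1/0.3258) ⇒ ln A = ln(8.404)/0.3258 = 6.5332
A = e^6.5332 ≈ 687.6 mi²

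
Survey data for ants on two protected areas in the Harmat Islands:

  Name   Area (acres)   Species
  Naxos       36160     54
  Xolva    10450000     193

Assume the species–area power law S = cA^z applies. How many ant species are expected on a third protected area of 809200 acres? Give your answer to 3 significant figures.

z = ln(193/54) / ln(10450000/36160) = 1.2737 / 5.6664 = 0.2248
c = 54 / 36160^0.2248 = 54 / 10.58 = 5.103
S₃ = 5.103 × 809200^0.2248 = 5.103 × 21.28 ≈ 108.6

109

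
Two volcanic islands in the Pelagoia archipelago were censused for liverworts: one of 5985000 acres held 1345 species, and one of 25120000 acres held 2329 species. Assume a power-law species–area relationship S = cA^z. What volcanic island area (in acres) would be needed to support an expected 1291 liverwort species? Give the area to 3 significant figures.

5380000 acres

z = ln(2329/1345) / ln(25120000/5985000) = 0.5490 / 1.4344 = 0.3828
c = 1345 / 5985000^0.3828 = 1345 / 392.7 = 3.425
A = (1291/3.425)^(1/0.3828) ⇒ ln A = ln(376.9)/0.3828 = 15.4977
A = e^15.4977 ≈ 5377384 acres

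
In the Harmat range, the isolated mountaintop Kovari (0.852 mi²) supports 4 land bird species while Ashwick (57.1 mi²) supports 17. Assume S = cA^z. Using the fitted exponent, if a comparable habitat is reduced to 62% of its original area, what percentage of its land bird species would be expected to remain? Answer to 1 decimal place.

84.8%

z = ln(17/4) / ln(57.1/0.852) = 1.4469 / 4.2050 = 0.3441
S_new/S_old = (A_new/A_old)^z = 0.62^0.3441 = exp(0.3441 × -0.4780) = 0.8483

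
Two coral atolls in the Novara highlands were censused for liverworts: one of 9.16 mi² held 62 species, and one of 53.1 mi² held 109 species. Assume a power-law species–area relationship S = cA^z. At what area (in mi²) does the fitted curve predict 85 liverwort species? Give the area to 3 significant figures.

z = ln(109/62) / ln(53.1/9.16) = 0.5642 / 1.7573 = 0.3211
c = 62 / 9.16^0.3211 = 62 / 2.036 = 30.45
A = (85/30.45)^(1/0.3211) ⇒ ln A = ln(2.792)/0.3211 = 3.1976
A = e^3.1976 ≈ 24.47 mi²

24.5 mi²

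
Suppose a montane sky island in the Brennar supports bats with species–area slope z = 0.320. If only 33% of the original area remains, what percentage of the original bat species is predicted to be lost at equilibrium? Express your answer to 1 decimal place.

S_new/S_old = (A_new/A_old)^z = 0.33^0.32
= exp(0.32 × ln 0.33) = exp(0.32 × -1.1087) = exp(-0.3548) ≈ 0.7013
Fraction lost = 1 − 0.7013 = 0.2987

29.9%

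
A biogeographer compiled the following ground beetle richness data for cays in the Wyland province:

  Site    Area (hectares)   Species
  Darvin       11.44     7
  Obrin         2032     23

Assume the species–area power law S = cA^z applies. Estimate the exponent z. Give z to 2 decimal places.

Taking logs: ln S = ln c + z ln A, so z = (ln S₂ − ln S₁)/(ln A₂ − ln A₁).
z = ln(23/7) / ln(2032/11.44) = ln(3.286) / ln(177.6) = 1.1896 / 5.1797 = 0.2297

0.23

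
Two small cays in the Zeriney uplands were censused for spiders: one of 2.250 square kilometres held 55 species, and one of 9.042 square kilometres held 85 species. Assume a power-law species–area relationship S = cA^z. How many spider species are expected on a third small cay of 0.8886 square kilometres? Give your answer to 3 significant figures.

z = ln(85/55) / ln(9.042/2.25) = 0.4353 / 1.3910 = 0.3130
c = 55 / 2.25^0.3130 = 55 / 1.289 = 42.67
S₃ = 42.67 × 0.8886^0.3130 = 42.67 × 0.9637 ≈ 41.12

41.1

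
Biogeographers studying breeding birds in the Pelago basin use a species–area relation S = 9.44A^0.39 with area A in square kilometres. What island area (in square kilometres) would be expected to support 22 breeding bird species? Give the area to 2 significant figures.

8.8 square kilometres

22 = 9.44 × A^0.39  ⇒  A^0.39 = 22/9.44 = 2.331
ln A = ln(2.331) / 0.39 = 0.8461 / 0.39 = 2.1695
A = e^2.1695 ≈ 8.753 square kilometres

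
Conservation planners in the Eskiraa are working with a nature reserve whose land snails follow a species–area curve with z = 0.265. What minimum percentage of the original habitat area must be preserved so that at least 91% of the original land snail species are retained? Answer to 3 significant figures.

70.1%

Need (A_new/A_old)^0.265 = 0.91, so A_new/A_old = 0.91^(1/0.265) = 0.91^3.774
ln(A_new/A_old) = ln 0.91 / 0.265 = -0.0943 / 0.265 = -0.3559
A_new/A_old = e^-0.3559 ≈ 0.7006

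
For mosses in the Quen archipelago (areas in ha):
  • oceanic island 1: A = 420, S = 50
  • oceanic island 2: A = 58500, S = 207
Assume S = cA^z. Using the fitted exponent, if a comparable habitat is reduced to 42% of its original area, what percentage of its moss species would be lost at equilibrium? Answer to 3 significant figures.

z = ln(207/50) / ln(58500/420) = 1.4207 / 4.9365 = 0.2878
S_new/S_old = (A_new/A_old)^z = 0.42^0.2878 = exp(0.2878 × -0.8675) = 0.7791
Fraction lost = 1 − 0.7791 = 0.2209

22.1%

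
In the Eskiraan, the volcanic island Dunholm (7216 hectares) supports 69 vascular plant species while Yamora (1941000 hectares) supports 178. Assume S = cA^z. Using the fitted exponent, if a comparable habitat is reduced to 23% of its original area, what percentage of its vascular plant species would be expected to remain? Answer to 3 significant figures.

78.0%

z = ln(178/69) / ln(1941000/7216) = 0.9477 / 5.5947 = 0.1694
S_new/S_old = (A_new/A_old)^z = 0.23^0.1694 = exp(0.1694 × -1.4697) = 0.7796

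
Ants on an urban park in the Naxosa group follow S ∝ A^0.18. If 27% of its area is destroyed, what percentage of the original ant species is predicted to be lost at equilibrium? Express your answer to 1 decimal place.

5.5%

S_new/S_old = (A_new/A_old)^z = 0.73^0.18
= exp(0.18 × ln 0.73) = exp(0.18 × -0.3147) = exp(-0.0566) ≈ 0.9449
Fraction lost = 1 − 0.9449 = 0.05507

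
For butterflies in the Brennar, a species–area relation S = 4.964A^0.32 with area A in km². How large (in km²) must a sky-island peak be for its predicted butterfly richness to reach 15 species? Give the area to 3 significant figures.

15 = 4.964 × A^0.32  ⇒  A^0.32 = 15/4.964 = 3.022
ln A = ln(3.022) / 0.32 = 1.1058 / 0.32 = 3.4557
A = e^3.4557 ≈ 31.68 km²

31.7 km²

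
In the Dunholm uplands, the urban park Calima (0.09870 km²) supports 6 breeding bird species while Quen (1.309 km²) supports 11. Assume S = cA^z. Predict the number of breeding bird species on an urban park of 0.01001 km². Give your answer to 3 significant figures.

z = ln(11/6) / ln(1.309/0.0987) = 0.6061 / 2.5849 = 0.2345
c = 6 / 0.0987^0.2345 = 6 / 0.581 = 10.33
S₃ = 10.33 × 0.01001^0.2345 = 10.33 × 0.3397 ≈ 3.508

3.51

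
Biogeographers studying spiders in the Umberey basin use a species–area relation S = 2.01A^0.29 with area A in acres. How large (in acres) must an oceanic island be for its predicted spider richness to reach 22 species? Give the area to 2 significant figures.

22 = 2.01 × A^0.29  ⇒  A^0.29 = 22/2.01 = 10.95
ln A = ln(10.95) / 0.29 = 2.3929 / 0.29 = 8.2514
A = e^8.2514 ≈ 3833 acres

3800 acres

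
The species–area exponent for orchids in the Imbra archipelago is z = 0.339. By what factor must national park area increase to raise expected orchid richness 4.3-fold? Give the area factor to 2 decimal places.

73.90

(A₂/A₁)^0.339 = 4.3, so A₂/A₁ = 4.3^(1/0.339) = 4.3^2.95
ln(A₂/A₁) = ln 4.3 / 0.339 = 1.4586 / 0.339 = 4.3027
A₂/A₁ = e^4.3027 ≈ 73.9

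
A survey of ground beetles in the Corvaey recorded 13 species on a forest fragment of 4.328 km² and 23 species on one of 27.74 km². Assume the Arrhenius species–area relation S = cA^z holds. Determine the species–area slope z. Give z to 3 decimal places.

0.307

Taking logs: ln S = ln c + z ln A, so z = (ln S₂ − ln S₁)/(ln A₂ − ln A₁).
z = ln(23/13) / ln(27.74/4.328) = ln(1.769) / ln(6.409) = 0.5705 / 1.8578 = 0.3071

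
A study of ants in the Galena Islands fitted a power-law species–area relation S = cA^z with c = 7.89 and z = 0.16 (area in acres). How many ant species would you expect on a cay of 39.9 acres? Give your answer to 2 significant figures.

14

S = 7.89 × 39.9^0.16 = 7.89 × 1.804 ≈ 14.23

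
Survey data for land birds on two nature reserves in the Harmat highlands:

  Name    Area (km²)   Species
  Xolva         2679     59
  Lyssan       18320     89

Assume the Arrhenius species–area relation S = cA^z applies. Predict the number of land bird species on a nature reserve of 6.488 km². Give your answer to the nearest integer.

z = ln(89/59) / ln(18320/2679) = 0.4111 / 1.9225 = 0.2138
c = 59 / 2679^0.2138 = 59 / 5.408 = 10.91
S₃ = 10.91 × 6.488^0.2138 = 10.91 × 1.492 ≈ 16.27

16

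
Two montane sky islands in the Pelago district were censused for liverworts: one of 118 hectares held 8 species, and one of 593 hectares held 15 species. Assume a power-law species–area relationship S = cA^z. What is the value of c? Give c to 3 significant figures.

1.25

z = ln(S₂/S₁) / ln(A₂/A₁) = ln(15/8) / ln(593/118) = 0.6286 / 1.6145 = 0.3893
c = S₁ / A₁^z = 8 / 118^0.3893 = 8 / 6.407 = 1.249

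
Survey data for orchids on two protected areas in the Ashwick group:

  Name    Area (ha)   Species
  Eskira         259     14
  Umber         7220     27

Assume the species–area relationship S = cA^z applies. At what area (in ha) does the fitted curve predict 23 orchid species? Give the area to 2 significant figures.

3200 ha

z = ln(27/14) / ln(7220/259) = 0.6568 / 3.3278 = 0.1974
c = 14 / 259^0.1974 = 14 / 2.994 = 4.676
A = (23/4.676)^(1/0.1974) ⇒ ln A = ln(4.919)/0.1974 = 8.0722
A = e^8.0722 ≈ 3204 ha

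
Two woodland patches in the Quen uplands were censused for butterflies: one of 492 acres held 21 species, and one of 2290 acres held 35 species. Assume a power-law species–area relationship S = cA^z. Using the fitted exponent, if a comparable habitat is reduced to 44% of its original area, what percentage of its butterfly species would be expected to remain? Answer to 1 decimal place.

76.1%

z = ln(35/21) / ln(2290/492) = 0.5108 / 1.5378 = 0.3322
S_new/S_old = (A_new/A_old)^z = 0.44^0.3322 = exp(0.3322 × -0.8210) = 0.7613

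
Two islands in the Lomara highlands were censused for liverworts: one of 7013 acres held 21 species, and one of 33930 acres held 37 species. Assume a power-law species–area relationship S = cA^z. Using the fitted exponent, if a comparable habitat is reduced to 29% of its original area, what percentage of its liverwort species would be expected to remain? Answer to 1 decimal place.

64.1%

z = ln(37/21) / ln(33930/7013) = 0.5664 / 1.5765 = 0.3593
S_new/S_old = (A_new/A_old)^z = 0.29^0.3593 = exp(0.3593 × -1.2379) = 0.641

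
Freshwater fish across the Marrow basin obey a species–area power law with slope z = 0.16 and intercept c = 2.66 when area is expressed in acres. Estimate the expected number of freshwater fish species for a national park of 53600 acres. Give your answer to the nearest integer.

15 species

S = 2.66 × 53600^0.16 = 2.66 × 5.71 ≈ 15.19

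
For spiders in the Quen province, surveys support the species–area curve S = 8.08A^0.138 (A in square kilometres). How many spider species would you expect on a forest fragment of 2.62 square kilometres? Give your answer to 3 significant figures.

S = 8.08 × 2.62^0.138
ln S = ln 8.08 + 0.138 × ln 2.62 = 2.0894 + 0.138 × 0.9632 = 2.2223
S = e^2.2223 ≈ 9.229

9.23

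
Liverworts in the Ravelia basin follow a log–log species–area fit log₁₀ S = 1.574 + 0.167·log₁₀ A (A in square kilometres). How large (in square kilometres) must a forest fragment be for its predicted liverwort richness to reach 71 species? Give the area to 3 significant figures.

71 = 37.5 × A^0.167  ⇒  A^0.167 = 71/37.5 = 1.893
ln A = ln(1.893) / 0.167 = 0.6384 / 0.167 = 3.8228
A = e^3.8228 ≈ 45.73 square kilometres

45.7 square kilometres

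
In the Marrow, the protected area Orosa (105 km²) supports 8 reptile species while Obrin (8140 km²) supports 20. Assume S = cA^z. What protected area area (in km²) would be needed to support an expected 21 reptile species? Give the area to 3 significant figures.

z = ln(20/8) / ln(8140/105) = 0.9163 / 4.3506 = 0.2106
c = 8 / 105^0.2106 = 8 / 2.665 = 3.002
A = (21/3.002)^(1/0.2106) ⇒ ln A = ln(6.995)/0.2106 = 9.2362
A = e^9.2362 ≈ 10262 km²

10300 km²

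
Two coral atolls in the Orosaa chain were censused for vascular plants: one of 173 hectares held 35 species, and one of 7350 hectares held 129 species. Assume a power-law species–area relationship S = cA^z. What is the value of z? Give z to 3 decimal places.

Taking logs: ln S = ln c + z ln A, so z = (ln S₂ − ln S₁)/(ln A₂ − ln A₁).
z = ln(129/35) / ln(7350/173) = ln(3.686) / ln(42.49) = 1.3045 / 3.7492 = 0.3479

0.348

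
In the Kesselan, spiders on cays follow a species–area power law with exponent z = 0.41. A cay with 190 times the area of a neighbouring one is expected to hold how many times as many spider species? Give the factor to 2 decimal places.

8.60

S₂/S₁ = (A₂/A₁)^z = 190^0.41
ln(S₂/S₁) = 0.41 × ln 190 = 0.41 × 5.2470 = 2.1513
S₂/S₁ = e^2.1513 ≈ 8.596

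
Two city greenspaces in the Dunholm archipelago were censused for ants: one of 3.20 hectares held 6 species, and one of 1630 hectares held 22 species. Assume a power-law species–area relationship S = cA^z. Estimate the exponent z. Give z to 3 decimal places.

0.208

Taking logs: ln S = ln c + z ln A, so z = (ln S₂ − ln S₁)/(ln A₂ − ln A₁).
z = ln(22/6) / ln(1630/3.2) = ln(3.667) / ln(509.4) = 1.2993 / 6.2332 = 0.2084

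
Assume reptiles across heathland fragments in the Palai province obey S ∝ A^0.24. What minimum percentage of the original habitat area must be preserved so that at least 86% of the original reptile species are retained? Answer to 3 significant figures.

Need (A_new/A_old)^0.24 = 0.86, so A_new/A_old = 0.86^(1/0.24) = 0.86^4.167
ln(A_new/A_old) = ln 0.86 / 0.24 = -0.1508 / 0.24 = -0.6284
A_new/A_old = e^-0.6284 ≈ 0.5334

53.3%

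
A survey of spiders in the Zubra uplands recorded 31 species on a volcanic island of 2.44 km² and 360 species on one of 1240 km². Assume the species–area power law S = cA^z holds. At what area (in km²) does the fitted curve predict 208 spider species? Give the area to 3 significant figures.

z = ln(360/31) / ln(1240/2.44) = 2.4521 / 6.2309 = 0.3935
c = 31 / 2.44^0.3935 = 31 / 1.421 = 21.82
A = (208/21.82)^(1/0.3935) ⇒ ln A = ln(9.531)/0.3935 = 5.7290
A = e^5.7290 ≈ 307.6 km²

308 km²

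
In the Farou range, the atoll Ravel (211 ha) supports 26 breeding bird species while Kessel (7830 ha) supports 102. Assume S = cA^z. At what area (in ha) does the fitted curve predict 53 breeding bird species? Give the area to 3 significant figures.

1390 ha

z = ln(102/26) / ln(7830/211) = 1.3669 / 3.6139 = 0.3782
c = 26 / 211^0.3782 = 26 / 7.57 = 3.434
A = (53/3.434)^(1/0.3782) ⇒ ln A = ln(15.43)/0.3782 = 7.2348
A = e^7.2348 ≈ 1387 ha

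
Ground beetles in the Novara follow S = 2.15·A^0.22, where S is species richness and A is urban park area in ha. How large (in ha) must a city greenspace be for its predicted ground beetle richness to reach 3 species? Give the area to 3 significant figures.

3 = 2.15 × A^0.22  ⇒  A^0.22 = 3/2.15 = 1.395
ln A = ln(1.395) / 0.22 = 0.3331 / 0.22 = 1.5143
A = e^1.5143 ≈ 4.546 ha

4.55 ha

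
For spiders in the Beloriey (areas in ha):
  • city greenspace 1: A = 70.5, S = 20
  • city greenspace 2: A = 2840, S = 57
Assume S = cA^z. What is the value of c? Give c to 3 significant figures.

z = ln(S₂/S₁) / ln(A₂/A₁) = ln(57/20) / ln(2840/70.5) = 1.0473 / 3.6959 = 0.2834
c = S₁ / A₁^z = 20 / 70.5^0.2834 = 20 / 3.34 = 5.988

5.99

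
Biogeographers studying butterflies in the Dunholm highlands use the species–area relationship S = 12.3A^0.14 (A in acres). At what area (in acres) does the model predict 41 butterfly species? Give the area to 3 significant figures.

5430 acres

41 = 12.3 × A^0.14  ⇒  A^0.14 = 41/12.3 = 3.333
ln A = ln(3.333) / 0.14 = 1.2040 / 0.14 = 8.5998
A = e^8.5998 ≈ 5431 acres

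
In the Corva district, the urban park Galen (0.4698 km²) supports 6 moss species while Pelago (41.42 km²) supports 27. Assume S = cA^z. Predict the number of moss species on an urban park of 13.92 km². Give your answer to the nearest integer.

z = ln(27/6) / ln(41.42/0.4698) = 1.5041 / 4.4792 = 0.3358
c = 6 / 0.4698^0.3358 = 6 / 0.7759 = 7.732
S₃ = 7.732 × 13.92^0.3358 = 7.732 × 2.421 ≈ 18.72

19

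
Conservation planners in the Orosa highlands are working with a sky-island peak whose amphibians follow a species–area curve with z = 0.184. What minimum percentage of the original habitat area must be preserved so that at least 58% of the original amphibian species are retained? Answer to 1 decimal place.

Need (A_new/A_old)^0.184 = 0.58, so A_new/A_old = 0.58^(1/0.184) = 0.58^5.435
ln(A_new/A_old) = ln 0.58 / 0.184 = -0.5447 / 0.184 = -2.9605
A_new/A_old = e^-2.9605 ≈ 0.05179

5.2%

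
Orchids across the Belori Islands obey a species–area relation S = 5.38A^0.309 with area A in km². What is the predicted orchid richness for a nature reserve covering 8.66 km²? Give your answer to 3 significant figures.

S = 5.38 × 8.66^0.309
ln S = ln 5.38 + 0.309 × ln 8.66 = 1.6827 + 0.309 × 2.1587 = 2.3497
S = e^2.3497 ≈ 10.48

10.5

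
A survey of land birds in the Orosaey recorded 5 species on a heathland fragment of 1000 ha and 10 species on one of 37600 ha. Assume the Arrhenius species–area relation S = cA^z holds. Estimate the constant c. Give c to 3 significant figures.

1.34

z = ln(S₂/S₁) / ln(A₂/A₁) = ln(10/5) / ln(37600/1000) = 0.6931 / 3.6270 = 0.1911
c = S₁ / A₁^z = 5 / 1000^0.1911 = 5 / 3.744 = 1.336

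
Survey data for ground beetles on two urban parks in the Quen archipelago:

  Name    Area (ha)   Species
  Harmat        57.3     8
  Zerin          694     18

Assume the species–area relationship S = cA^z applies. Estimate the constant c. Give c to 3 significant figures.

z = ln(S₂/S₁) / ln(A₂/A₁) = ln(18/8) / ln(694/57.3) = 0.8109 / 2.4942 = 0.3251
c = S₁ / A₁^z = 8 / 57.3^0.3251 = 8 / 3.729 = 2.145

2.15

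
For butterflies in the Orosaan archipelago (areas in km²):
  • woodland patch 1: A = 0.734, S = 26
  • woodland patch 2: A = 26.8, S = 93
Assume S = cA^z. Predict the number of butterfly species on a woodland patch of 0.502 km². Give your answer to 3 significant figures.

z = ln(93/26) / ln(26.8/0.734) = 1.2745 / 3.5976 = 0.3543
c = 26 / 0.734^0.3543 = 26 / 0.8962 = 29.01
S₃ = 29.01 × 0.502^0.3543 = 29.01 × 0.7834 ≈ 22.73

22.7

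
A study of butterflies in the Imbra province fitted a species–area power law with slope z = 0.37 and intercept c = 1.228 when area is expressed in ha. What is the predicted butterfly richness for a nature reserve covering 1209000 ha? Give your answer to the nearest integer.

S = 1.228 × 1209000^0.37
ln S = ln 1.228 + 0.37 × ln 1209000 = 0.2054 + 0.37 × 14.0053 = 5.3873
S = e^5.3873 ≈ 218.6

219 species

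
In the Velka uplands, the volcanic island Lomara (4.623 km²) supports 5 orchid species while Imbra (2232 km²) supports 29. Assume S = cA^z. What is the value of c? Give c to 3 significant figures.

3.23

z = ln(S₂/S₁) / ln(A₂/A₁) = ln(29/5) / ln(2232/4.623) = 1.7579 / 6.1796 = 0.2845
c = S₁ / A₁^z = 5 / 4.623^0.2845 = 5 / 1.546 = 3.235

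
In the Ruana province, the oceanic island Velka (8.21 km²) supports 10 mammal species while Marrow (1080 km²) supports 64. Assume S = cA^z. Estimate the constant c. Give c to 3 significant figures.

z = ln(S₂/S₁) / ln(A₂/A₁) = ln(64/10) / ln(1080/8.21) = 1.8563 / 4.8794 = 0.3804
c = S₁ / A₁^z = 10 / 8.21^0.3804 = 10 / 2.228 = 4.489

4.49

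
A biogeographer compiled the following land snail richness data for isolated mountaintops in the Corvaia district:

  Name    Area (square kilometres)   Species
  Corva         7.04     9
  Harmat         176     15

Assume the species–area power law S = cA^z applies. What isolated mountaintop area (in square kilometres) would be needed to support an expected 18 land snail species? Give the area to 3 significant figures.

555 square kilometres

z = ln(15/9) / ln(176/7.04) = 0.5108 / 3.2189 = 0.1587
c = 9 / 7.04^0.1587 = 9 / 1.363 = 6.603
A = (18/6.603)^(1/0.1587) ⇒ ln A = ln(2.726)/0.1587 = 6.3194
A = e^6.3194 ≈ 555.2 square kilometres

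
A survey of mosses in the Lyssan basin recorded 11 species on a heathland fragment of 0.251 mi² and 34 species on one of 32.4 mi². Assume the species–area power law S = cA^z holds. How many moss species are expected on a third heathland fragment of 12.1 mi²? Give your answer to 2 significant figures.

27

z = ln(34/11) / ln(32.4/0.251) = 1.1285 / 4.8605 = 0.2322
c = 11 / 0.251^0.2322 = 11 / 0.7255 = 15.16
S₃ = 15.16 × 12.1^0.2322 = 15.16 × 1.784 ≈ 27.05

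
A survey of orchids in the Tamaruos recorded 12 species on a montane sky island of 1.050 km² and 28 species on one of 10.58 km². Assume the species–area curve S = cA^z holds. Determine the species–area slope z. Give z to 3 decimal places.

0.367

Taking logs: ln S = ln c + z ln A, so z = (ln S₂ − ln S₁)/(ln A₂ − ln A₁).
z = ln(28/12) / ln(10.58/1.05) = ln(2.333) / ln(10.08) = 0.8473 / 2.3102 = 0.3668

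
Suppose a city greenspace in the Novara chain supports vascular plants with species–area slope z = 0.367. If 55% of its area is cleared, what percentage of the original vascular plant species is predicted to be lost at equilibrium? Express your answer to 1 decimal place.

S_new/S_old = (A_new/A_old)^z = 0.45^0.367
= exp(0.367 × ln 0.45) = exp(0.367 × -0.7985) = exp(-0.2931) ≈ 0.746
Fraction lost = 1 − 0.746 = 0.254

25.4%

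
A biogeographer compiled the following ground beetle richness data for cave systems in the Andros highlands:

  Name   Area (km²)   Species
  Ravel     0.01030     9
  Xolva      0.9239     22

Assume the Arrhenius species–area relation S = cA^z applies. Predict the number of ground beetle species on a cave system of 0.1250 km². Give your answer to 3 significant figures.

z = ln(22/9) / ln(0.9239/0.0103) = 0.8938 / 4.4965 = 0.1988
c = 9 / 0.0103^0.1988 = 9 / 0.4027 = 22.35
S₃ = 22.35 × 0.125^0.1988 = 22.35 × 0.6614 ≈ 14.78

14.8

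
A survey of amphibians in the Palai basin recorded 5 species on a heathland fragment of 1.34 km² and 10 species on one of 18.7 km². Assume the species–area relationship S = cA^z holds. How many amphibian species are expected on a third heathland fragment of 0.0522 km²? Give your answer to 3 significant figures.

z = ln(10/5) / ln(18.7/1.34) = 0.6931 / 2.6359 = 0.2630
c = 5 / 1.34^0.2630 = 5 / 1.08 = 4.63
S₃ = 4.63 × 0.0522^0.2630 = 4.63 × 0.46 ≈ 2.13

2.13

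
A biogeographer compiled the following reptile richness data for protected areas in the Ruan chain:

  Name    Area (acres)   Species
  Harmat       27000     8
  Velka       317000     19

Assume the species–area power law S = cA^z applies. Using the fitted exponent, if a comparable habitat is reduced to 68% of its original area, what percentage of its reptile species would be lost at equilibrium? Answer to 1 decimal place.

z = ln(19/8) / ln(317000/27000) = 0.8650 / 2.4631 = 0.3512
S_new/S_old = (A_new/A_old)^z = 0.68^0.3512 = exp(0.3512 × -0.3857) = 0.8733
Fraction lost = 1 − 0.8733 = 0.1267

12.7%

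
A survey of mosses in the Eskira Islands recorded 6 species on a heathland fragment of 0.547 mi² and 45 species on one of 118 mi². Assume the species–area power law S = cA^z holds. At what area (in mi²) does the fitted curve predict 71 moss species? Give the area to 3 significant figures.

398 mi²

z = ln(45/6) / ln(118/0.547) = 2.0149 / 5.3740 = 0.3749
c = 6 / 0.547^0.3749 = 6 / 0.7976 = 7.523
A = (71/7.523)^(1/0.3749) ⇒ ln A = ln(9.438)/0.3749 = 5.9869
A = e^5.9869 ≈ 398.2 mi²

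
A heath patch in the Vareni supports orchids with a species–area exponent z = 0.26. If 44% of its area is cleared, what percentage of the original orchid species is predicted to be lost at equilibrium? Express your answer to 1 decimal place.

14.0%

S_new/S_old = (A_new/A_old)^z = 0.56^0.26
= exp(0.26 × ln 0.56) = exp(0.26 × -0.5798) = exp(-0.1508) ≈ 0.8601
Fraction lost = 1 − 0.8601 = 0.1399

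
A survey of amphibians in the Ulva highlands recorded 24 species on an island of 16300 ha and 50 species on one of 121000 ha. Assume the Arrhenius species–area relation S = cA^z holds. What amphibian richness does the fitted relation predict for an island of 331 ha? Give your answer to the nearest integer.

z = ln(50/24) / ln(121000/16300) = 0.7340 / 2.0046 = 0.3661
c = 24 / 16300^0.3661 = 24 / 34.85 = 0.6886
S₃ = 0.6886 × 331^0.3661 = 0.6886 × 8.368 ≈ 5.762

6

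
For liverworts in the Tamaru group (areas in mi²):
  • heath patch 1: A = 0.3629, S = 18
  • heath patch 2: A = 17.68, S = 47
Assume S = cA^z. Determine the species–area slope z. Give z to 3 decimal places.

Taking logs: ln S = ln c + z ln A, so z = (ln S₂ − ln S₁)/(ln A₂ − ln A₁).
z = ln(47/18) / ln(17.68/0.3629) = ln(2.611) / ln(48.72) = 0.9598 / 3.8861 = 0.2470

0.247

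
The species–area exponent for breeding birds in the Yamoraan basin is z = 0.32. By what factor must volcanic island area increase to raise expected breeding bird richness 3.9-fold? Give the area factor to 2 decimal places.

(A₂/A₁)^0.32 = 3.9, so A₂/A₁ = 3.9^(1/0.32) = 3.9^3.125
ln(A₂/A₁) = ln 3.9 / 0.32 = 1.3610 / 0.32 = 4.2531
A₂/A₁ = e^4.2531 ≈ 70.32

70.32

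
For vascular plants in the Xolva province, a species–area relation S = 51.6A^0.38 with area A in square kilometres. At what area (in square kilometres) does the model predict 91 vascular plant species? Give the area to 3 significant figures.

91 = 51.6 × A^0.38  ⇒  A^0.38 = 91/51.6 = 1.764
ln A = ln(1.764) / 0.38 = 0.5673 / 0.38 = 1.4930
A = e^1.4930 ≈ 4.45 square kilometres

4.45 square kilometres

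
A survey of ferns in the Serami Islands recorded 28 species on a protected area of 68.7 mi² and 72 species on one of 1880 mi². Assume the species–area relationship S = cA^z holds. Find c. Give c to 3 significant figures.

z = ln(S₂/S₁) / ln(A₂/A₁) = ln(72/28) / ln(1880/68.7) = 0.9445 / 3.3093 = 0.2854
c = S₁ / A₁^z = 28 / 68.7^0.2854 = 28 / 3.344 = 8.373

8.37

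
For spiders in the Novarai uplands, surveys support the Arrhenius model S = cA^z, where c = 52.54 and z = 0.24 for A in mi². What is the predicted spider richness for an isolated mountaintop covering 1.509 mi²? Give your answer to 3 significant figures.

58.0

S = 52.54 × 1.509^0.24
ln S = ln 52.54 + 0.24 × ln 1.509 = 3.9616 + 0.24 × 0.4114 = 4.0603
S = e^4.0603 ≈ 57.99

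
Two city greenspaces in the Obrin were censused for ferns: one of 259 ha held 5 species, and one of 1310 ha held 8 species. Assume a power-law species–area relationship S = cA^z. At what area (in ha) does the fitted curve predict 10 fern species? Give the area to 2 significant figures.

z = ln(8/5) / ln(1310/259) = 0.4700 / 1.6210 = 0.2900
c = 5 / 259^0.2900 = 5 / 5.009 = 0.9982
A = (10/0.9982)^(1/0.2900) ⇒ ln A = ln(10.02)/0.2900 = 7.9474
A = e^7.9474 ≈ 2828 ha

2800 ha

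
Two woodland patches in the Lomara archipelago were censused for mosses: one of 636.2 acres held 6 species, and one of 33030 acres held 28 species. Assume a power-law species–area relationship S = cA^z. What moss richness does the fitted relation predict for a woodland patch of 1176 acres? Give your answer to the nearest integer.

z = ln(28/6) / ln(33030/636.2) = 1.5404 / 3.9497 = 0.3900
c = 6 / 636.2^0.3900 = 6 / 12.4 = 0.4838
S₃ = 0.4838 × 1176^0.3900 = 0.4838 × 15.76 ≈ 7.625

8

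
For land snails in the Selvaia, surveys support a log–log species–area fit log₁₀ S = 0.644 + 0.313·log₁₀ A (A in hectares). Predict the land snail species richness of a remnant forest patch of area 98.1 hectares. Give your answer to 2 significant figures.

S = 4.406 × 98.1^0.313
ln S = ln 4.406 + 0.313 × ln 98.1 = 1.4829 + 0.313 × 4.5860 = 2.9183
S = e^2.9183 ≈ 18.51

19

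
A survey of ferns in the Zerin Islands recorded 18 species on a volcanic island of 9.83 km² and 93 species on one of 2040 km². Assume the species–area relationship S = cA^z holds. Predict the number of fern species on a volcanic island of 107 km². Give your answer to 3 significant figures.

z = ln(93/18) / ln(2040/9.83) = 1.6422 / 5.3353 = 0.3078
c = 18 / 9.83^0.3078 = 18 / 2.021 = 8.908
S₃ = 8.908 × 107^0.3078 = 8.908 × 4.214 ≈ 37.53

37.5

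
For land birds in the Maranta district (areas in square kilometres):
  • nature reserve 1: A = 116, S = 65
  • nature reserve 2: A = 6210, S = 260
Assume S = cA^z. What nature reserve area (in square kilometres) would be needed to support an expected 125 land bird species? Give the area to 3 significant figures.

z = ln(260/65) / ln(6210/116) = 1.3863 / 3.9803 = 0.3483
c = 65 / 116^0.3483 = 65 / 5.236 = 12.41
A = (125/12.41)^(1/0.3483) ⇒ ln A = ln(10.07)/0.3483 = 6.6311
A = e^6.6311 ≈ 758.3 square kilometres

758 square kilometres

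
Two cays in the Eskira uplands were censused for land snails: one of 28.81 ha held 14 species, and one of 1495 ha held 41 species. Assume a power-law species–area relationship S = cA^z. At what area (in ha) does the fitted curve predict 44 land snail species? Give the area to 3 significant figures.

z = ln(41/14) / ln(1495/28.81) = 1.0745 / 3.9492 = 0.2721
c = 14 / 28.81^0.2721 = 14 / 2.495 = 5.611
A = (44/5.611)^(1/0.2721) ⇒ ln A = ln(7.842)/0.2721 = 7.5694
A = e^7.5694 ≈ 1938 ha

1940 ha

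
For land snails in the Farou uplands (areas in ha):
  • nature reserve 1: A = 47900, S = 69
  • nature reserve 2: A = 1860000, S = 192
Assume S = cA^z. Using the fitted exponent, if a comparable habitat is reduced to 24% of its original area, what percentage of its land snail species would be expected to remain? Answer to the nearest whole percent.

67%

z = ln(192/69) / ln(1860000/47900) = 1.0234 / 3.6592 = 0.2797
S_new/S_old = (A_new/A_old)^z = 0.24^0.2797 = exp(0.2797 × -1.4271) = 0.6709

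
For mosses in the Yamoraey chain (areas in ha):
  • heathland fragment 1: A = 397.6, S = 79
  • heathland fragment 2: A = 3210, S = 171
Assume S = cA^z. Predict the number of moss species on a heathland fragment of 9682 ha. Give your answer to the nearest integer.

257

z = ln(171/79) / ln(3210/397.6) = 0.7722 / 2.0886 = 0.3697
c = 79 / 397.6^0.3697 = 79 / 9.143 = 8.64
S₃ = 8.64 × 9682^0.3697 = 8.64 × 29.77 ≈ 257.2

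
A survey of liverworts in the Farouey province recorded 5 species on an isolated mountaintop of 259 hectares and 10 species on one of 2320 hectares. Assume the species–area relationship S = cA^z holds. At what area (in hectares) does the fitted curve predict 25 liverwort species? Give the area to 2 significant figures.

z = ln(10/5) / ln(2320/259) = 0.6931 / 2.1925 = 0.3161
c = 5 / 259^0.3161 = 5 / 5.794 = 0.863
A = (25/0.863)^(1/0.3161) ⇒ ln A = ln(28.97)/0.3161 = 10.6476
A = e^10.6476 ≈ 42093 hectares

42000 hectares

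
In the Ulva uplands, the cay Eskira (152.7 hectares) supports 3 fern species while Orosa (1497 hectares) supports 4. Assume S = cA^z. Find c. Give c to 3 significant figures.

1.59

z = ln(S₂/S₁) / ln(A₂/A₁) = ln(4/3) / ln(1497/152.7) = 0.2877 / 2.2827 = 0.1260
c = S₁ / A₁^z = 3 / 152.7^0.1260 = 3 / 1.885 = 1.592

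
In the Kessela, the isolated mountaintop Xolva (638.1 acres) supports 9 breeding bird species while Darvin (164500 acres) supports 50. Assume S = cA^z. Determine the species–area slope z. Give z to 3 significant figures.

0.309

Taking logs: ln S = ln c + z ln A, so z = (ln S₂ − ln S₁)/(ln A₂ − ln A₁).
z = ln(50/9) / ln(164500/638.1) = ln(5.556) / ln(257.8) = 1.7148 / 5.5522 = 0.3089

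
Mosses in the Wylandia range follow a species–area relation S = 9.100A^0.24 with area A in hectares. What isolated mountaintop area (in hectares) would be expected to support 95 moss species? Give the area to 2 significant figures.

18000 hectares

95 = 9.1 × A^0.24  ⇒  A^0.24 = 95/9.1 = 10.44
ln A = ln(10.44) / 0.24 = 2.3456 / 0.24 = 9.7733
A = e^9.7733 ≈ 17559 hectares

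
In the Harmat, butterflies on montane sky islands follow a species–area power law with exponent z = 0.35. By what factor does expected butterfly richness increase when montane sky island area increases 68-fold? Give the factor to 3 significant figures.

4.38

S₂/S₁ = (A₂/A₁)^z = 68^0.35
ln(S₂/S₁) = 0.35 × ln 68 = 0.35 × 4.2195 = 1.4768
S₂/S₁ = e^1.4768 ≈ 4.379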